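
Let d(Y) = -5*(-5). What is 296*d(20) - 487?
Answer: 6913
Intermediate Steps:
d(Y) = 25
296*d(20) - 487 = 296*25 - 487 = 7400 - 487 = 6913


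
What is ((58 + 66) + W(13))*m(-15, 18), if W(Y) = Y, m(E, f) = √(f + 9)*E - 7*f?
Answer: -17262 - 6165*√3 ≈ -27940.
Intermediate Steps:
m(E, f) = -7*f + E*√(9 + f) (m(E, f) = √(9 + f)*E - 7*f = E*√(9 + f) - 7*f = -7*f + E*√(9 + f))
((58 + 66) + W(13))*m(-15, 18) = ((58 + 66) + 13)*(-7*18 - 15*√(9 + 18)) = (124 + 13)*(-126 - 45*√3) = 137*(-126 - 45*√3) = -17262 - 6165*√3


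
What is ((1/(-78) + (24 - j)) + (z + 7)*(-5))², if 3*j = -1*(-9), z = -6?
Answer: 1555009/6084 ≈ 255.59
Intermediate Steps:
j = 3 (j = (-1*(-9))/3 = (⅓)*9 = 3)
((1/(-78) + (24 - j)) + (z + 7)*(-5))² = ((1/(-78) + (24 - 1*3)) + (-6 + 7)*(-5))² = ((-1/78 + (24 - 3)) + 1*(-5))² = ((-1/78 + 21) - 5)² = (1637/78 - 5)² = (1247/78)² = 1555009/6084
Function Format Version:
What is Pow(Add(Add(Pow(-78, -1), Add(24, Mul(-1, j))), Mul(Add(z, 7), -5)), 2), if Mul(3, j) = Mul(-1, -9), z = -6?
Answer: Rational(1555009, 6084) ≈ 255.59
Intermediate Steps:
j = 3 (j = Mul(Rational(1, 3), Mul(-1, -9)) = Mul(Rational(1, 3), 9) = 3)
Pow(Add(Add(Pow(-78, -1), Add(24, Mul(-1, j))), Mul(Add(z, 7), -5)), 2) = Pow(Add(Add(Pow(-78, -1), Add(24, Mul(-1, 3))), Mul(Add(-6, 7), -5)), 2) = Pow(Add(Add(Rational(-1, 78), Add(24, -3)), Mul(1, -5)), 2) = Pow(Add(Add(Rational(-1, 78), 21), -5), 2) = Pow(Add(Rational(1637, 78), -5), 2) = Pow(Rational(1247, 78), 2) = Rational(1555009, 6084)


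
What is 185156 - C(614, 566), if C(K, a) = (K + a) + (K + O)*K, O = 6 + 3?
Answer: -198546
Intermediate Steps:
O = 9
C(K, a) = K + a + K*(9 + K) (C(K, a) = (K + a) + (K + 9)*K = (K + a) + (9 + K)*K = (K + a) + K*(9 + K) = K + a + K*(9 + K))
185156 - C(614, 566) = 185156 - (566 + 614² + 10*614) = 185156 - (566 + 376996 + 6140) = 185156 - 1*383702 = 185156 - 383702 = -198546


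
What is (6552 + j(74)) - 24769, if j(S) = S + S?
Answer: -18069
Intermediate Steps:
j(S) = 2*S
(6552 + j(74)) - 24769 = (6552 + 2*74) - 24769 = (6552 + 148) - 24769 = 6700 - 24769 = -18069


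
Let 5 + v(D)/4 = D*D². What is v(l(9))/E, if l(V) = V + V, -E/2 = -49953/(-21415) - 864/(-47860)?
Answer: -597221991130/120462657 ≈ -4957.7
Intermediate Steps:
E = -240925314/51246095 (E = -2*(-49953/(-21415) - 864/(-47860)) = -2*(-49953*(-1/21415) - 864*(-1/47860)) = -2*(49953/21415 + 216/11965) = -2*120462657/51246095 = -240925314/51246095 ≈ -4.7013)
l(V) = 2*V
v(D) = -20 + 4*D³ (v(D) = -20 + 4*(D*D²) = -20 + 4*D³)
v(l(9))/E = (-20 + 4*(2*9)³)/(-240925314/51246095) = (-20 + 4*18³)*(-51246095/240925314) = (-20 + 4*5832)*(-51246095/240925314) = (-20 + 23328)*(-51246095/240925314) = 23308*(-51246095/240925314) = -597221991130/120462657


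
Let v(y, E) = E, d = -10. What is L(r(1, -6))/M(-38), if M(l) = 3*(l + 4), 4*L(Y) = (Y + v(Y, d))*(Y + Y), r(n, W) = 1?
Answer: 3/68 ≈ 0.044118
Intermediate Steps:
L(Y) = Y*(-10 + Y)/2 (L(Y) = ((Y - 10)*(Y + Y))/4 = ((-10 + Y)*(2*Y))/4 = (2*Y*(-10 + Y))/4 = Y*(-10 + Y)/2)
M(l) = 12 + 3*l (M(l) = 3*(4 + l) = 12 + 3*l)
L(r(1, -6))/M(-38) = ((½)*1*(-10 + 1))/(12 + 3*(-38)) = ((½)*1*(-9))/(12 - 114) = -9/2/(-102) = -9/2*(-1/102) = 3/68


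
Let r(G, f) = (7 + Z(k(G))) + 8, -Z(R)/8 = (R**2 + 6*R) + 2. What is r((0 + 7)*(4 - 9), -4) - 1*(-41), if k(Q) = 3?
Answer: -176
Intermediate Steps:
Z(R) = -16 - 48*R - 8*R**2 (Z(R) = -8*((R**2 + 6*R) + 2) = -8*(2 + R**2 + 6*R) = -16 - 48*R - 8*R**2)
r(G, f) = -217 (r(G, f) = (7 + (-16 - 48*3 - 8*3**2)) + 8 = (7 + (-16 - 144 - 8*9)) + 8 = (7 + (-16 - 144 - 72)) + 8 = (7 - 232) + 8 = -225 + 8 = -217)
r((0 + 7)*(4 - 9), -4) - 1*(-41) = -217 - 1*(-41) = -217 + 41 = -176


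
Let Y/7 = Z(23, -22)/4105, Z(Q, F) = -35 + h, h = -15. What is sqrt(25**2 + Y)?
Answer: sqrt(421218155)/821 ≈ 24.998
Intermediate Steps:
Z(Q, F) = -50 (Z(Q, F) = -35 - 15 = -50)
Y = -70/821 (Y = 7*(-50/4105) = 7*(-50*1/4105) = 7*(-10/821) = -70/821 ≈ -0.085262)
sqrt(25**2 + Y) = sqrt(25**2 - 70/821) = sqrt(625 - 70/821) = sqrt(513055/821) = sqrt(421218155)/821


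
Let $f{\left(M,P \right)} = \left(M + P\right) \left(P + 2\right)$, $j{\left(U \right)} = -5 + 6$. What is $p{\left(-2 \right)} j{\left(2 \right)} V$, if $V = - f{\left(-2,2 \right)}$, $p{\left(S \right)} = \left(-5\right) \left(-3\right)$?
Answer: $0$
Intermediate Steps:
$j{\left(U \right)} = 1$
$f{\left(M,P \right)} = \left(2 + P\right) \left(M + P\right)$ ($f{\left(M,P \right)} = \left(M + P\right) \left(2 + P\right) = \left(2 + P\right) \left(M + P\right)$)
$p{\left(S \right)} = 15$
$V = 0$ ($V = - (2^{2} + 2 \left(-2\right) + 2 \cdot 2 - 4) = - (4 - 4 + 4 - 4) = \left(-1\right) 0 = 0$)
$p{\left(-2 \right)} j{\left(2 \right)} V = 15 \cdot 1 \cdot 0 = 15 \cdot 0 = 0$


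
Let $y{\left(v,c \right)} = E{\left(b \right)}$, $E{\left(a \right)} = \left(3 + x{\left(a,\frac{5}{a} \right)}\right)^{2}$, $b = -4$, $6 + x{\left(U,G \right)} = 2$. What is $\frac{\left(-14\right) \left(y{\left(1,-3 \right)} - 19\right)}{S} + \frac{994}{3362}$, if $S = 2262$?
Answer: $\frac{257971}{633737} \approx 0.40706$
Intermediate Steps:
$x{\left(U,G \right)} = -4$ ($x{\left(U,G \right)} = -6 + 2 = -4$)
$E{\left(a \right)} = 1$ ($E{\left(a \right)} = \left(3 - 4\right)^{2} = \left(-1\right)^{2} = 1$)
$y{\left(v,c \right)} = 1$
$\frac{\left(-14\right) \left(y{\left(1,-3 \right)} - 19\right)}{S} + \frac{994}{3362} = \frac{\left(-14\right) \left(1 - 19\right)}{2262} + \frac{994}{3362} = \left(-14\right) \left(-18\right) \frac{1}{2262} + 994 \cdot \frac{1}{3362} = 252 \cdot \frac{1}{2262} + \frac{497}{1681} = \frac{42}{377} + \frac{497}{1681} = \frac{257971}{633737}$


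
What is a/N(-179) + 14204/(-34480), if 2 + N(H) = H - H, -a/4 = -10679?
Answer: -184109511/8620 ≈ -21358.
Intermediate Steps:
a = 42716 (a = -4*(-10679) = 42716)
N(H) = -2 (N(H) = -2 + (H - H) = -2 + 0 = -2)
a/N(-179) + 14204/(-34480) = 42716/(-2) + 14204/(-34480) = 42716*(-½) + 14204*(-1/34480) = -21358 - 3551/8620 = -184109511/8620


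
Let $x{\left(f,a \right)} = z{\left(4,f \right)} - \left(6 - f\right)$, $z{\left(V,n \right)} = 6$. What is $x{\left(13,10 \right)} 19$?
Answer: $247$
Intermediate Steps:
$x{\left(f,a \right)} = f$ ($x{\left(f,a \right)} = 6 - \left(6 - f\right) = 6 + \left(-6 + f\right) = f$)
$x{\left(13,10 \right)} 19 = 13 \cdot 19 = 247$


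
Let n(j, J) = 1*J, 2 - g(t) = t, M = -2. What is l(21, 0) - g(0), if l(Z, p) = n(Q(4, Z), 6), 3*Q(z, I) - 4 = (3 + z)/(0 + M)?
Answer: 4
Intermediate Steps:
g(t) = 2 - t
Q(z, I) = ⅚ - z/6 (Q(z, I) = 4/3 + ((3 + z)/(0 - 2))/3 = 4/3 + ((3 + z)/(-2))/3 = 4/3 + ((3 + z)*(-½))/3 = 4/3 + (-3/2 - z/2)/3 = 4/3 + (-½ - z/6) = ⅚ - z/6)
n(j, J) = J
l(Z, p) = 6
l(21, 0) - g(0) = 6 - (2 - 1*0) = 6 - (2 + 0) = 6 - 1*2 = 6 - 2 = 4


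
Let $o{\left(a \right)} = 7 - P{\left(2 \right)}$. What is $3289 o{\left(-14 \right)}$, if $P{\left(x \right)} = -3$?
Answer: $32890$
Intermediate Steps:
$o{\left(a \right)} = 10$ ($o{\left(a \right)} = 7 - -3 = 7 + 3 = 10$)
$3289 o{\left(-14 \right)} = 3289 \cdot 10 = 32890$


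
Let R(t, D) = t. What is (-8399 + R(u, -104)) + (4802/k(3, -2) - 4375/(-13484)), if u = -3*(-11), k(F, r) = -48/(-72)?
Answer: -15677517/13484 ≈ -1162.7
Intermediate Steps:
k(F, r) = ⅔ (k(F, r) = -48*(-1/72) = ⅔)
u = 33
(-8399 + R(u, -104)) + (4802/k(3, -2) - 4375/(-13484)) = (-8399 + 33) + (4802/(⅔) - 4375/(-13484)) = -8366 + (4802*(3/2) - 4375*(-1/13484)) = -8366 + (7203 + 4375/13484) = -8366 + 97129627/13484 = -15677517/13484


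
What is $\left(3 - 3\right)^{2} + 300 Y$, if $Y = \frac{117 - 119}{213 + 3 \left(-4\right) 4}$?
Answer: $- \frac{40}{11} \approx -3.6364$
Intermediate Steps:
$Y = - \frac{2}{165}$ ($Y = - \frac{2}{213 - 48} = - \frac{2}{165} \approx -0.012121$)
$\left(3 - 3\right)^{2} + 300 Y = \left(3 - 3\right)^{2} + 300 \left(- \frac{2}{165}\right) = 0^{2} - \frac{40}{11} = 0 - \frac{40}{11} = - \frac{40}{11}$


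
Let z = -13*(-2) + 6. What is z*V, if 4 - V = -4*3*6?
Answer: 2432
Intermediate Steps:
V = 76 (V = 4 - (-4*3)*6 = 4 - (-12)*6 = 4 - 1*(-72) = 4 + 72 = 76)
z = 32 (z = 26 + 6 = 32)
z*V = 32*76 = 2432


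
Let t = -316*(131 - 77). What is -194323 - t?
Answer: -177259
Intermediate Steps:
t = -17064 (t = -316*54 = -17064)
-194323 - t = -194323 - 1*(-17064) = -194323 + 17064 = -177259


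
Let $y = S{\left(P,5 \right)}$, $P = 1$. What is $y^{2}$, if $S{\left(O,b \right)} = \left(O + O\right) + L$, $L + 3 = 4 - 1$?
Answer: $4$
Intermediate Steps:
$L = 0$ ($L = -3 + \left(4 - 1\right) = -3 + 3 = 0$)
$S{\left(O,b \right)} = 2 O$ ($S{\left(O,b \right)} = \left(O + O\right) + 0 = 2 O + 0 = 2 O$)
$y = 2$ ($y = 2 \cdot 1 = 2$)
$y^{2} = 2^{2} = 4$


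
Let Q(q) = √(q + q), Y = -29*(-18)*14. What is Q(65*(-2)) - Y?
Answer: -7308 + 2*I*√65 ≈ -7308.0 + 16.125*I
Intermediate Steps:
Y = 7308 (Y = 522*14 = 7308)
Q(q) = √2*√q (Q(q) = √(2*q) = √2*√q)
Q(65*(-2)) - Y = √2*√(65*(-2)) - 1*7308 = √2*√(-130) - 7308 = √2*(I*√130) - 7308 = 2*I*√65 - 7308 = -7308 + 2*I*√65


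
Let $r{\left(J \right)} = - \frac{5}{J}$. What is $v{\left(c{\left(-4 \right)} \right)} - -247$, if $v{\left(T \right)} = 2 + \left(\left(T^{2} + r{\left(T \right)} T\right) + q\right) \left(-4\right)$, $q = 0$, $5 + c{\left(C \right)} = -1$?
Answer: $125$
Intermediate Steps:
$c{\left(C \right)} = -6$ ($c{\left(C \right)} = -5 - 1 = -6$)
$v{\left(T \right)} = 22 - 4 T^{2}$ ($v{\left(T \right)} = 2 + \left(\left(T^{2} + - \frac{5}{T} T\right) + 0\right) \left(-4\right) = 2 + \left(\left(T^{2} - 5\right) + 0\right) \left(-4\right) = 2 + \left(\left(-5 + T^{2}\right) + 0\right) \left(-4\right) = 2 + \left(-5 + T^{2}\right) \left(-4\right) = 2 - \left(-20 + 4 T^{2}\right) = 22 - 4 T^{2}$)
$v{\left(c{\left(-4 \right)} \right)} - -247 = \left(22 - 4 \left(-6\right)^{2}\right) - -247 = \left(22 - 144\right) + 247 = -122 + 247 = 125$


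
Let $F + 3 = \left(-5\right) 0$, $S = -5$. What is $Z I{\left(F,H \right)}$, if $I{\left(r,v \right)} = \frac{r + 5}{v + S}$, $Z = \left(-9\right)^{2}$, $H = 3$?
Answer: $-81$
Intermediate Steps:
$Z = 81$
$F = -3$ ($F = -3 - 0 = -3 + 0 = -3$)
$I{\left(r,v \right)} = \frac{5 + r}{-5 + v}$ ($I{\left(r,v \right)} = \frac{r + 5}{v - 5} = \frac{5 + r}{-5 + v}$)
$Z I{\left(F,H \right)} = 81 \frac{5 - 3}{-5 + 3} = 81 \frac{1}{-2} \cdot 2 = 81 \left(\left(- \frac{1}{2}\right) 2\right) = 81 \left(-1\right) = -81$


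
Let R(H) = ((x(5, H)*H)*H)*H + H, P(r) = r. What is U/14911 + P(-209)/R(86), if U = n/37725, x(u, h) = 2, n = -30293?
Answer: -17344982921/79514845184450 ≈ -0.00021814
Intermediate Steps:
U = -30293/37725 ≈ -0.80300
R(H) = H + 2*H**3 (R(H) = ((2*H)*H)*H + H = (2*H**2)*H + H = 2*H**3 + H = H + 2*H**3)
U/14911 + P(-209)/R(86) = -30293/37725/14911 - 209/(86 + 2*86**3) = -30293/37725*1/14911 - 209/(86 + 2*636056) = -30293/562517475 - 209/(86 + 1272112) = -30293/562517475 - 209/1272198 = -17344982921/79514845184450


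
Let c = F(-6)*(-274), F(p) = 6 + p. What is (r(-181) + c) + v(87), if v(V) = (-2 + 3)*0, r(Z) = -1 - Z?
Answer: 180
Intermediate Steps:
v(V) = 0 (v(V) = 1*0 = 0)
c = 0 (c = (6 - 6)*(-274) = 0*(-274) = 0)
(r(-181) + c) + v(87) = ((-1 - 1*(-181)) + 0) + 0 = ((-1 + 181) + 0) + 0 = (180 + 0) + 0 = 180 + 0 = 180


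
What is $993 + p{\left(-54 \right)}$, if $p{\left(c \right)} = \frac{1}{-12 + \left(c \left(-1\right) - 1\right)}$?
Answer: $\frac{40714}{41} \approx 993.02$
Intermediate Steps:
$p{\left(c \right)} = \frac{1}{-13 - c}$ ($p{\left(c \right)} = \frac{1}{-12 - \left(1 + c\right)} = \frac{1}{-13 - c}$)
$993 + p{\left(-54 \right)} = 993 - \frac{1}{13 - 54} = 993 - \frac{1}{-41} = 993 - - \frac{1}{41} = 993 + \frac{1}{41} = \frac{40714}{41}$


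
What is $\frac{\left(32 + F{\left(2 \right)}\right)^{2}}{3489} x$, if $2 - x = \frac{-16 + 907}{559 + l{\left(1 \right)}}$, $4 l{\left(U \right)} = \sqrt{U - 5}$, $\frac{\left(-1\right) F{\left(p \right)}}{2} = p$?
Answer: $\frac{397938016}{4360988325} + \frac{465696 i}{1453662775} \approx 0.091249 + 0.00032036 i$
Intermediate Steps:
$F{\left(p \right)} = - 2 p$
$l{\left(U \right)} = \frac{\sqrt{-5 + U}}{4}$ ($l{\left(U \right)} = \frac{\sqrt{U - 5}}{4} = \frac{\sqrt{-5 + U}}{4}$)
$x = 2 - \frac{3564 \left(559 - \frac{i}{2}\right)}{1249925}$ ($x = 2 - \frac{-16 + 907}{559 + \frac{\sqrt{-5 + 1}}{4}} = 2 - \frac{891}{559 + \frac{\sqrt{-4}}{4}} = 2 - \frac{891}{559 + \frac{2 i}{4}} = 2 - \frac{891}{559 + \frac{i}{2}} = 2 - 891 \frac{4 \left(559 - \frac{i}{2}\right)}{1249925} = 2 - \frac{3564 \left(559 - \frac{i}{2}\right)}{1249925} \approx 0.40608 + 0.0014257 i$)
$\frac{\left(32 + F{\left(2 \right)}\right)^{2}}{3489} x = \frac{\left(32 - 4\right)^{2}}{3489} \left(\frac{507574}{1249925} + \frac{1782 i}{1249925}\right) = \left(32 - 4\right)^{2} \cdot \frac{1}{3489} \left(\frac{507574}{1249925} + \frac{1782 i}{1249925}\right) = 28^{2} \cdot \frac{1}{3489} \left(\frac{507574}{1249925} + \frac{1782 i}{1249925}\right) = 784 \cdot \frac{1}{3489} \left(\frac{507574}{1249925} + \frac{1782 i}{1249925}\right) = \frac{784 \left(\frac{507574}{1249925} + \frac{1782 i}{1249925}\right)}{3489} = \frac{397938016}{4360988325} + \frac{465696 i}{1453662775}$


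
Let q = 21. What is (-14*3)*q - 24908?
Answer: -25790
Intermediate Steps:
(-14*3)*q - 24908 = -14*3*21 - 24908 = -42*21 - 24908 = -882 - 24908 = -25790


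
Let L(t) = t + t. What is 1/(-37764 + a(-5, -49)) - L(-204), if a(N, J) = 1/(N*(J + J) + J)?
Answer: 6794800143/16653923 ≈ 408.00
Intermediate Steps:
a(N, J) = 1/(J + 2*J*N) (a(N, J) = 1/(N*(2*J) + J) = 1/(2*J*N + J) = 1/(J + 2*J*N))
L(t) = 2*t
1/(-37764 + a(-5, -49)) - L(-204) = 1/(-37764 + 1/((-49)*(1 + 2*(-5)))) - 2*(-204) = 1/(-37764 - 1/(49*(1 - 10))) - 1*(-408) = 1/(-37764 - 1/49/(-9)) + 408 = 1/(-37764 - 1/49*(-⅑)) + 408 = 1/(-37764 + 1/441) + 408 = 1/(-16653923/441) + 408 = -441/16653923 + 408 = 6794800143/16653923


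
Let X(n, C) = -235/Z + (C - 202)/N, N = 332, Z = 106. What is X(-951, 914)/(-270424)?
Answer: 91/339884336 ≈ 2.6774e-7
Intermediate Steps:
X(n, C) = -12429/4399 + C/332 (X(n, C) = -235/106 + (C - 202)/332 = -235*1/106 + (-202 + C)*(1/332) = -235/106 + (-101/166 + C/332) = -12429/4399 + C/332)
X(-951, 914)/(-270424) = (-12429/4399 + (1/332)*914)/(-270424) = (-12429/4399 + 457/166)*(-1/270424) = -637/8798*(-1/270424) = 91/339884336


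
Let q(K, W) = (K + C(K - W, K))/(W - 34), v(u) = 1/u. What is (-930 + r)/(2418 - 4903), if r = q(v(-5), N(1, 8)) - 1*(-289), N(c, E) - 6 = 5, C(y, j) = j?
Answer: 73713/285775 ≈ 0.25794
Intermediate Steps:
N(c, E) = 11 (N(c, E) = 6 + 5 = 11)
v(u) = 1/u
q(K, W) = 2*K/(-34 + W) (q(K, W) = (K + K)/(W - 34) = (2*K)/(-34 + W) = 2*K/(-34 + W))
r = 33237/115 (r = 2/(-5*(-34 + 11)) - 1*(-289) = 2*(-⅕)/(-23) + 289 = 2*(-⅕)*(-1/23) + 289 = 2/115 + 289 = 33237/115 ≈ 289.02)
(-930 + r)/(2418 - 4903) = (-930 + 33237/115)/(2418 - 4903) = -73713/115/(-2485) = -73713/115*(-1/2485) = 73713/285775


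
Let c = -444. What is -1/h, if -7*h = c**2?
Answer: 7/197136 ≈ 3.5508e-5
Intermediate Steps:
h = -197136/7 (h = -1/7*(-444)**2 = -1/7*197136 = -197136/7 ≈ -28162.)
-1/h = -1/(-197136/7) = -1*(-7/197136) = 7/197136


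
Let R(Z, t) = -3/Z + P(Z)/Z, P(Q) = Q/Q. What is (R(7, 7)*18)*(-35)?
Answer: 180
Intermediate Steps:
P(Q) = 1
R(Z, t) = -2/Z (R(Z, t) = -3/Z + 1/Z = -2/Z)
(R(7, 7)*18)*(-35) = (-2/7*18)*(-35) = (-2*⅐*18)*(-35) = -2/7*18*(-35) = -36/7*(-35) = 180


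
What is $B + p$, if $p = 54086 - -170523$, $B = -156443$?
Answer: $68166$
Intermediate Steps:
$p = 224609$ ($p = 54086 + 170523 = 224609$)
$B + p = -156443 + 224609 = 68166$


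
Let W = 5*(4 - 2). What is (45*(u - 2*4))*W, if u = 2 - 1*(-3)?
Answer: -1350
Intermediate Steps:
u = 5 (u = 2 + 3 = 5)
W = 10 (W = 5*2 = 10)
(45*(u - 2*4))*W = (45*(5 - 2*4))*10 = (45*(5 - 8))*10 = (45*(-3))*10 = -135*10 = -1350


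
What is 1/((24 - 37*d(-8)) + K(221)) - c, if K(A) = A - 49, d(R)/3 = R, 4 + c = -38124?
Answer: 41330753/1084 ≈ 38128.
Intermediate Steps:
c = -38128 (c = -4 - 38124 = -38128)
d(R) = 3*R
K(A) = -49 + A
1/((24 - 37*d(-8)) + K(221)) - c = 1/((24 - 111*(-8)) + (-49 + 221)) - 1*(-38128) = 1/((24 - 37*(-24)) + 172) + 38128 = 1/((24 + 888) + 172) + 38128 = 1/(912 + 172) + 38128 = 1/1084 + 38128 = 41330753/1084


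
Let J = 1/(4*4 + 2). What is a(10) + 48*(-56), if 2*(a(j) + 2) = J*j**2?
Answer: -24185/9 ≈ -2687.2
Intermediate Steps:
J = 1/18 (J = 1/(16 + 2) = 1/18 ≈ 0.055556)
a(j) = -2 + j**2/36 (a(j) = -2 + (j**2/18)/2 = -2 + j**2/36)
a(10) + 48*(-56) = (-2 + (1/36)*10**2) + 48*(-56) = (-2 + (1/36)*100) - 2688 = (-2 + 25/9) - 2688 = 7/9 - 2688 = -24185/9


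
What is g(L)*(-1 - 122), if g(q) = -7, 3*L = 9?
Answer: 861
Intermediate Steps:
L = 3 (L = (1/3)*9 = 3)
g(L)*(-1 - 122) = -7*(-1 - 122) = -7*(-123) = 861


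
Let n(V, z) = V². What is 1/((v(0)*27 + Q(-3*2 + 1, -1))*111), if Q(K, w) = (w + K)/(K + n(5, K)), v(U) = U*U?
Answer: -10/333 ≈ -0.030030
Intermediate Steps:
v(U) = U²
Q(K, w) = (K + w)/(25 + K) (Q(K, w) = (w + K)/(K + 5²) = (K + w)/(K + 25) = (K + w)/(25 + K))
1/((v(0)*27 + Q(-3*2 + 1, -1))*111) = 1/((0²*27 + ((-3*2 + 1) - 1)/(25 + (-3*2 + 1)))*111) = 1/((0*27 + ((-6 + 1) - 1)/(25 + (-6 + 1)))*111) = 1/((0 + (-5 - 1)/(25 - 5))*111) = 1/((0 - 6/20)*111) = 1/((0 + (1/20)*(-6))*111) = 1/((0 - 3/10)*111) = 1/(-3/10*111) = 1/(-333/10) = -10/333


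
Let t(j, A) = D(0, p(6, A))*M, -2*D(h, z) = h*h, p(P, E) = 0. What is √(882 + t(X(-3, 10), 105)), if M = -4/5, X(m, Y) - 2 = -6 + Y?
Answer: 21*√2 ≈ 29.698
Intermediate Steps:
D(h, z) = -h²/2 (D(h, z) = -h*h/2 = -h²/2)
X(m, Y) = -4 + Y (X(m, Y) = 2 + (-6 + Y) = -4 + Y)
M = -⅘ (M = (⅕)*(-4) = -⅘ ≈ -0.80000)
t(j, A) = 0 (t(j, A) = -½*0²*(-⅘) = -½*0*(-⅘) = 0*(-⅘) = 0)
√(882 + t(X(-3, 10), 105)) = √(882 + 0) = √882 = 21*√2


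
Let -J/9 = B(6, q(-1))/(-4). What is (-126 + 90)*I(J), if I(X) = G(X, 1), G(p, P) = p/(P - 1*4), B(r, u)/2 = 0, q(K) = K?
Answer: 0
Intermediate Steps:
B(r, u) = 0 (B(r, u) = 2*0 = 0)
G(p, P) = p/(-4 + P) (G(p, P) = p/(P - 4) = p/(-4 + P))
J = 0 (J = -0/(-4) = -0*(-1)/4 = -9*0 = 0)
I(X) = -X/3 (I(X) = X/(-4 + 1) = X/(-3) = X*(-⅓) = -X/3)
(-126 + 90)*I(J) = (-126 + 90)*(-⅓*0) = -36*0 = 0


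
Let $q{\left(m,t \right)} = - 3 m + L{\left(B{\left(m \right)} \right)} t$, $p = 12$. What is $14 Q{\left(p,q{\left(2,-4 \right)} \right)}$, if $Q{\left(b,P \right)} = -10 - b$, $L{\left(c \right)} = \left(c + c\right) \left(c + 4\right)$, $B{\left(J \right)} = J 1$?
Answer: $-308$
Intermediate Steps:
$B{\left(J \right)} = J$
$L{\left(c \right)} = 2 c \left(4 + c\right)$
$q{\left(m,t \right)} = - 3 m + 2 m t \left(4 + m\right)$ ($q{\left(m,t \right)} = - 3 m + 2 m \left(4 + m\right) t = - 3 m + 2 m t \left(4 + m\right)$)
$14 Q{\left(p,q{\left(2,-4 \right)} \right)} = 14 \left(-10 - 12\right) = 14 \left(-22\right) = -308$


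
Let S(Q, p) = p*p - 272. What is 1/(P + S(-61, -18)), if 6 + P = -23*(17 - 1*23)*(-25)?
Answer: -1/3404 ≈ -0.00029377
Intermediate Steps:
S(Q, p) = -272 + p**2 (S(Q, p) = p**2 - 272 = -272 + p**2)
P = -3456 (P = -6 - 23*(17 - 1*23)*(-25) = -6 - 23*(17 - 23)*(-25) = -6 - 23*(-6)*(-25) = -6 + 138*(-25) = -6 - 3450 = -3456)
1/(P + S(-61, -18)) = 1/(-3456 + (-272 + (-18)**2)) = 1/(-3456 + (-272 + 324)) = 1/(-3456 + 52) = 1/(-3404) = -1/3404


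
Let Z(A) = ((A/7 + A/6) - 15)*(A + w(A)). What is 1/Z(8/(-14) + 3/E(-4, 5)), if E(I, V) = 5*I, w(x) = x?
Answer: 411600/9040813 ≈ 0.045527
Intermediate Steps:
Z(A) = 2*A*(-15 + 13*A/42) (Z(A) = ((A/7 + A/6) - 15)*(A + A) = ((A*(⅐) + A*(⅙)) - 15)*(2*A) = ((A/7 + A/6) - 15)*(2*A) = (13*A/42 - 15)*(2*A) = (-15 + 13*A/42)*(2*A) = 2*A*(-15 + 13*A/42))
1/Z(8/(-14) + 3/E(-4, 5)) = 1/((8/(-14) + 3/((5*(-4))))*(-630 + 13*(8/(-14) + 3/((5*(-4)))))/21) = 1/((8*(-1/14) + 3/(-20))*(-630 + 13*(8*(-1/14) + 3/(-20)))/21) = 1/((-4/7 + 3*(-1/20))*(-630 + 13*(-4/7 + 3*(-1/20)))/21) = 1/((-4/7 - 3/20)*(-630 + 13*(-4/7 - 3/20))/21) = 1/((1/21)*(-101/140)*(-630 + 13*(-101/140))) = 1/((1/21)*(-101/140)*(-630 - 1313/140)) = 1/((1/21)*(-101/140)*(-89513/140)) = 1/(9040813/411600) = 411600/9040813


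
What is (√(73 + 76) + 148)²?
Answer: (148 + √149)² ≈ 25666.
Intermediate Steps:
(√(73 + 76) + 148)² = (√149 + 148)² = (148 + √149)²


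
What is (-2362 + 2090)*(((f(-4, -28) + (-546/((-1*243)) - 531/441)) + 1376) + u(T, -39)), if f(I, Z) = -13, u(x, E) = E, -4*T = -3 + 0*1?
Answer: -1430473840/3969 ≈ -3.6041e+5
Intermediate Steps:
T = ¾ (T = -(-3 + 0*1)/4 = -(-3 + 0)/4 = -¼*(-3) = ¾ ≈ 0.75000)
(-2362 + 2090)*(((f(-4, -28) + (-546/((-1*243)) - 531/441)) + 1376) + u(T, -39)) = (-2362 + 2090)*(((-13 + (-546/((-1*243)) - 531/441)) + 1376) - 39) = -272*(((-13 + (-546/(-243) - 531*1/441)) + 1376) - 39) = -272*(((-13 + (-546*(-1/243) - 59/49)) + 1376) - 39) = -272*(((-13 + (182/81 - 59/49)) + 1376) - 39) = -272*(((-13 + 4139/3969) + 1376) - 39) = -272*((-47458/3969 + 1376) - 39) = -272*(5413886/3969 - 39) = -272*5259095/3969 = -1430473840/3969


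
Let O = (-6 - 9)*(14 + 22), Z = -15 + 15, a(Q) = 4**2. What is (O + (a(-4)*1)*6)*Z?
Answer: 0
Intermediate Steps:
a(Q) = 16
Z = 0
O = -540 (O = -15*36 = -540)
(O + (a(-4)*1)*6)*Z = (-540 + (16*1)*6)*0 = (-540 + 16*6)*0 = (-540 + 96)*0 = -444*0 = 0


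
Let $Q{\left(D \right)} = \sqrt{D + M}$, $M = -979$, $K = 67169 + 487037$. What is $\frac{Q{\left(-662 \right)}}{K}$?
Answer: $\frac{i \sqrt{1641}}{554206} \approx 7.3094 \cdot 10^{-5} i$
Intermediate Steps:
$K = 554206$
$Q{\left(D \right)} = \sqrt{-979 + D}$ ($Q{\left(D \right)} = \sqrt{D - 979} = \sqrt{-979 + D}$)
$\frac{Q{\left(-662 \right)}}{K} = \frac{\sqrt{-979 - 662}}{554206} = \sqrt{-1641} \cdot \frac{1}{554206} = i \sqrt{1641} \cdot \frac{1}{554206} = \frac{i \sqrt{1641}}{554206}$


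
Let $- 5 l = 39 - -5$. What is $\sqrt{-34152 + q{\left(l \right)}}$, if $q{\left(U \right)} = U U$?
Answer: $\frac{2 i \sqrt{212966}}{5} \approx 184.59 i$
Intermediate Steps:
$l = - \frac{44}{5}$ ($l = - \frac{39 - -5}{5} = - \frac{39 + 5}{5} = \left(- \frac{1}{5}\right) 44 = - \frac{44}{5} \approx -8.8$)
$q{\left(U \right)} = U^{2}$
$\sqrt{-34152 + q{\left(l \right)}} = \sqrt{-34152 + \left(- \frac{44}{5}\right)^{2}} = \sqrt{-34152 + \frac{1936}{25}} = \sqrt{- \frac{851864}{25}} = \frac{2 i \sqrt{212966}}{5}$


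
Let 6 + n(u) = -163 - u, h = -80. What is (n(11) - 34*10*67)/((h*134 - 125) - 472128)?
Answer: 22960/482973 ≈ 0.047539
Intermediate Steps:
n(u) = -169 - u (n(u) = -6 + (-163 - u) = -169 - u)
(n(11) - 34*10*67)/((h*134 - 125) - 472128) = ((-169 - 1*11) - 34*10*67)/((-80*134 - 125) - 472128) = ((-169 - 11) - 340*67)/((-10720 - 125) - 472128) = (-180 - 22780)/(-10845 - 472128) = -22960/(-482973) = -22960*(-1/482973) = 22960/482973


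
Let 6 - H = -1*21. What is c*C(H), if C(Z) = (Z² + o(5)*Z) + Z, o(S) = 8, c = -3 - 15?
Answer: -17496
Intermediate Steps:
c = -18
H = 27 (H = 6 - (-1)*21 = 6 - 1*(-21) = 6 + 21 = 27)
C(Z) = Z² + 9*Z (C(Z) = (Z² + 8*Z) + Z = Z² + 9*Z)
c*C(H) = -486*(9 + 27) = -486*36 = -18*972 = -17496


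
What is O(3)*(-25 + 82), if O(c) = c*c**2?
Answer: 1539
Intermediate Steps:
O(c) = c**3
O(3)*(-25 + 82) = 3**3*(-25 + 82) = 27*57 = 1539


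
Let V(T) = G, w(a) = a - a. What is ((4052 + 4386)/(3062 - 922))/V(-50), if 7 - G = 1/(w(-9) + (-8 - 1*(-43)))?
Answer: 29533/52216 ≈ 0.56559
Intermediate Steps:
w(a) = 0
G = 244/35 (G = 7 - 1/(0 + (-8 - 1*(-43))) = 7 - 1/(0 + (-8 + 43)) = 7 - 1/(0 + 35) = 7 - 1/35 = 244/35 ≈ 6.9714)
V(T) = 244/35
((4052 + 4386)/(3062 - 922))/V(-50) = ((4052 + 4386)/(3062 - 922))/(244/35) = (8438/2140)*(35/244) = (8438*(1/2140))*(35/244) = (4219/1070)*(35/244) = 29533/52216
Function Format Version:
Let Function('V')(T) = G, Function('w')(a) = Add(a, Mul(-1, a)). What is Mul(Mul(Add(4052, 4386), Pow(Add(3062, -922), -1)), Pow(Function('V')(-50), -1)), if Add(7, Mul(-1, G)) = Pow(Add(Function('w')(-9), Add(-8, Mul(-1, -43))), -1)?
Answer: Rational(29533, 52216) ≈ 0.56559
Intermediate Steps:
Function('w')(a) = 0
G = Rational(244, 35) (G = Add(7, Mul(-1, Pow(Add(0, Add(-8, Mul(-1, -43))), -1))) = Add(7, Mul(-1, Pow(Add(0, Add(-8, 43)), -1))) = Add(7, Mul(-1, Pow(Add(0, 35), -1))) = Add(7, Mul(-1, Pow(35, -1))) = Add(7, Mul(-1, Rational(1, 35))) = Add(7, Rational(-1, 35)) = Rational(244, 35) ≈ 6.9714)
Function('V')(T) = Rational(244, 35)
Mul(Mul(Add(4052, 4386), Pow(Add(3062, -922), -1)), Pow(Function('V')(-50), -1)) = Mul(Mul(Add(4052, 4386), Pow(Add(3062, -922), -1)), Pow(Rational(244, 35), -1)) = Mul(Mul(8438, Pow(2140, -1)), Rational(35, 244)) = Mul(Mul(8438, Rational(1, 2140)), Rational(35, 244)) = Mul(Rational(4219, 1070), Rational(35, 244)) = Rational(29533, 52216)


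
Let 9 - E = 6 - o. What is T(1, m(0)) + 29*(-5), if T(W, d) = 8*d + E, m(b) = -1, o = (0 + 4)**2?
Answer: -134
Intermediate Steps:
o = 16 (o = 4**2 = 16)
E = 19 (E = 9 - (6 - 1*16) = 9 - (6 - 16) = 9 - 1*(-10) = 9 + 10 = 19)
T(W, d) = 19 + 8*d (T(W, d) = 8*d + 19 = 19 + 8*d)
T(1, m(0)) + 29*(-5) = (19 + 8*(-1)) + 29*(-5) = (19 - 8) - 145 = 11 - 145 = -134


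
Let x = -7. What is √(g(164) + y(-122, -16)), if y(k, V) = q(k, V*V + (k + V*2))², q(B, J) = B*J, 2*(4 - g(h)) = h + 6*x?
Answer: √154853079 ≈ 12444.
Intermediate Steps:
g(h) = 25 - h/2 (g(h) = 4 - (h + 6*(-7))/2 = 4 - (h - 42)/2 = 4 - (-42 + h)/2 = 4 + (21 - h/2) = 25 - h/2)
y(k, V) = k²*(k + V² + 2*V)² (y(k, V) = (k*(V*V + (k + V*2)))² = (k*(V² + (k + 2*V)))² = (k*(k + V² + 2*V))² = k²*(k + V² + 2*V)²)
√(g(164) + y(-122, -16)) = √((25 - ½*164) + (-122)²*(-122 + (-16)² + 2*(-16))²) = √((25 - 82) + 14884*(-122 + 256 - 32)²) = √(-57 + 14884*102²) = √(-57 + 14884*10404) = √(-57 + 154853136) = √154853079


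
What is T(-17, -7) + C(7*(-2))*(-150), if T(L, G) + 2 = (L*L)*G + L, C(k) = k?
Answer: 58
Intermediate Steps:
T(L, G) = -2 + L + G*L**2 (T(L, G) = -2 + ((L*L)*G + L) = -2 + (L**2*G + L) = -2 + (G*L**2 + L) = -2 + (L + G*L**2) = -2 + L + G*L**2)
T(-17, -7) + C(7*(-2))*(-150) = (-2 - 17 - 7*(-17)**2) + (7*(-2))*(-150) = (-2 - 17 - 7*289) - 14*(-150) = (-2 - 17 - 2023) + 2100 = -2042 + 2100 = 58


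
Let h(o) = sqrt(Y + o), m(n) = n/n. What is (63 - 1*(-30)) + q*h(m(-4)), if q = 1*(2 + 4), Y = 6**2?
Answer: 93 + 6*sqrt(37) ≈ 129.50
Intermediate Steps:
Y = 36
m(n) = 1
q = 6 (q = 1*6 = 6)
h(o) = sqrt(36 + o)
(63 - 1*(-30)) + q*h(m(-4)) = (63 - 1*(-30)) + 6*sqrt(36 + 1) = (63 + 30) + 6*sqrt(37) = 93 + 6*sqrt(37)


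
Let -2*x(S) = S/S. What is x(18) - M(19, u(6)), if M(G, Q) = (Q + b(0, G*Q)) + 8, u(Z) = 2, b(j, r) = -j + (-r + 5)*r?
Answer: 2487/2 ≈ 1243.5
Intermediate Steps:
b(j, r) = -j + r*(5 - r) (b(j, r) = -j + (5 - r)*r = -j + r*(5 - r))
M(G, Q) = 8 + Q - G**2*Q**2 + 5*G*Q (M(G, Q) = (Q + (-1*0 - (G*Q)**2 + 5*(G*Q))) + 8 = (Q + (0 - G**2*Q**2 + 5*G*Q)) + 8 = (Q + (-G**2*Q**2 + 5*G*Q)) + 8 = (Q - G**2*Q**2 + 5*G*Q) + 8 = 8 + Q - G**2*Q**2 + 5*G*Q)
x(S) = -1/2 (x(S) = -S/(2*S) = -1/2*1 = -1/2)
x(18) - M(19, u(6)) = -1/2 - (8 + 2 - 1*19**2*2**2 + 5*19*2) = -1/2 - (8 + 2 - 1*361*4 + 190) = -1/2 - (8 + 2 - 1444 + 190) = -1/2 - 1*(-1244) = -1/2 + 1244 = 2487/2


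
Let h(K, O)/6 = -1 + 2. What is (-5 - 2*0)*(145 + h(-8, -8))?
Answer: -755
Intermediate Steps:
h(K, O) = 6 (h(K, O) = 6*(-1 + 2) = 6*1 = 6)
(-5 - 2*0)*(145 + h(-8, -8)) = (-5 - 2*0)*(145 + 6) = (-5 + 0)*151 = -5*151 = -755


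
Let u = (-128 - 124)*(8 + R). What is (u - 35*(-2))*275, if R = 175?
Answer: -12662650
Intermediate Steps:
u = -46116 (u = (-128 - 124)*(8 + 175) = -252*183 = -46116)
(u - 35*(-2))*275 = (-46116 - 35*(-2))*275 = (-46116 + 70)*275 = -46046*275 = -12662650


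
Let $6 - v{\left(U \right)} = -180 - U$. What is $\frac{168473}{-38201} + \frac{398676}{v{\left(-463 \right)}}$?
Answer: $- \frac{15276488897}{10581677} \approx -1443.7$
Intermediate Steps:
$v{\left(U \right)} = 186 + U$ ($v{\left(U \right)} = 6 - \left(-180 - U\right) = 6 + \left(180 + U\right) = 186 + U$)
$\frac{168473}{-38201} + \frac{398676}{v{\left(-463 \right)}} = \frac{168473}{-38201} + \frac{398676}{186 - 463} = 168473 \left(- \frac{1}{38201}\right) + \frac{398676}{-277} = - \frac{168473}{38201} + 398676 \left(- \frac{1}{277}\right) = - \frac{168473}{38201} - \frac{398676}{277} = - \frac{15276488897}{10581677}$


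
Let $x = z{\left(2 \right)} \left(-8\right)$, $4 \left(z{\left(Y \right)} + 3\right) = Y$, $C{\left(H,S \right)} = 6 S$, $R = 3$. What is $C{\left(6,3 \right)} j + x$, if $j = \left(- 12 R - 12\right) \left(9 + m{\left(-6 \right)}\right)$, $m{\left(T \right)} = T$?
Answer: $-2572$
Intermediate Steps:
$z{\left(Y \right)} = -3 + \frac{Y}{4}$
$j = -144$ ($j = \left(\left(-12\right) 3 - 12\right) \left(9 - 6\right) = \left(-36 - 12\right) 3 = \left(-48\right) 3 = -144$)
$x = 20$ ($x = \left(-3 + \frac{1}{4} \cdot 2\right) \left(-8\right) = \left(-3 + \frac{1}{2}\right) \left(-8\right) = \left(- \frac{5}{2}\right) \left(-8\right) = 20$)
$C{\left(6,3 \right)} j + x = 6 \cdot 3 \left(-144\right) + 20 = 18 \left(-144\right) + 20 = -2592 + 20 = -2572$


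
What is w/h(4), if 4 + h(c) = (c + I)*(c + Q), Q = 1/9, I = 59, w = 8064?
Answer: 2688/85 ≈ 31.624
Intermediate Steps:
Q = ⅑ ≈ 0.11111
h(c) = -4 + (59 + c)*(⅑ + c) (h(c) = -4 + (c + 59)*(c + ⅑) = -4 + (59 + c)*(⅑ + c))
w/h(4) = 8064/(23/9 + 4² + (532/9)*4) = 8064/(23/9 + 16 + 2128/9) = 8064/255 = 8064*(1/255) = 2688/85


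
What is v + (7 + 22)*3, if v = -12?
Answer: 75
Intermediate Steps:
v + (7 + 22)*3 = -12 + (7 + 22)*3 = -12 + 29*3 = -12 + 87 = 75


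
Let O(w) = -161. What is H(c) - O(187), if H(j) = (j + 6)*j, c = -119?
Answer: 13608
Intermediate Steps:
H(j) = j*(6 + j) (H(j) = (6 + j)*j = j*(6 + j))
H(c) - O(187) = -119*(6 - 119) - 1*(-161) = -119*(-113) + 161 = 13447 + 161 = 13608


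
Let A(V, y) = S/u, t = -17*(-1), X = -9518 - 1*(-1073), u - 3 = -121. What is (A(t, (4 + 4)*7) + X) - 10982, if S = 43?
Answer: -2292429/118 ≈ -19427.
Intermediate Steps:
u = -118 (u = 3 - 121 = -118)
X = -8445 (X = -9518 + 1073 = -8445)
t = 17
A(V, y) = -43/118 (A(V, y) = 43/(-118) = 43*(-1/118) = -43/118)
(A(t, (4 + 4)*7) + X) - 10982 = (-43/118 - 8445) - 10982 = -996553/118 - 10982 = -2292429/118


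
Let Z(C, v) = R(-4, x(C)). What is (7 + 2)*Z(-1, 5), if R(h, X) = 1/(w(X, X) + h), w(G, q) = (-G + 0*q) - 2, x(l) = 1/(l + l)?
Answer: -18/11 ≈ -1.6364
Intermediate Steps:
x(l) = 1/(2*l)
w(G, q) = -2 - G (w(G, q) = (-G + 0) - 2 = -G - 2 = -2 - G)
R(h, X) = 1/(-2 + h - X) (R(h, X) = 1/((-2 - X) + h) = 1/(-2 + h - X))
Z(C, v) = 1/(-6 - 1/(2*C)) (Z(C, v) = 1/(-2 - 4 - 1/(2*C)) = 1/(-6 - 1/(2*C)))
(7 + 2)*Z(-1, 5) = (7 + 2)*(-2*(-1)/(1 + 12*(-1))) = 9*(-2*(-1)/(1 - 12)) = 9*(-2*(-1)/(-11)) = 9*(-2*(-1)*(-1/11)) = 9*(-2/11) = -18/11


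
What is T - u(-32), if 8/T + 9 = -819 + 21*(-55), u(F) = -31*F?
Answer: -1967144/1983 ≈ -992.00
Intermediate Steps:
T = -8/1983 (T = 8/(-9 + (-819 + 21*(-55))) = 8/(-9 + (-819 - 1155)) = 8/(-9 - 1974) = 8/(-1983) = 8*(-1/1983) = -8/1983 ≈ -0.0040343)
T - u(-32) = -8/1983 - (-31)*(-32) = -8/1983 - 1*992 = -8/1983 - 992 = -1967144/1983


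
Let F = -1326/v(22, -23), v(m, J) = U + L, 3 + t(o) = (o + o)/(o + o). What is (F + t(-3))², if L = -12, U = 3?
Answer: 190096/9 ≈ 21122.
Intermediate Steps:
t(o) = -2 (t(o) = -3 + (o + o)/(o + o) = -3 + (2*o)/((2*o)) = -3 + (2*o)*(1/(2*o)) = -3 + 1 = -2)
v(m, J) = -9 (v(m, J) = 3 - 12 = -9)
F = 442/3 (F = -1326/(-9) = -1326*(-⅑) = 442/3 ≈ 147.33)
(F + t(-3))² = (442/3 - 2)² = (436/3)² = 190096/9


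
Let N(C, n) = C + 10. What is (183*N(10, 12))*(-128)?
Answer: -468480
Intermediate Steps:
N(C, n) = 10 + C
(183*N(10, 12))*(-128) = (183*(10 + 10))*(-128) = (183*20)*(-128) = 3660*(-128) = -468480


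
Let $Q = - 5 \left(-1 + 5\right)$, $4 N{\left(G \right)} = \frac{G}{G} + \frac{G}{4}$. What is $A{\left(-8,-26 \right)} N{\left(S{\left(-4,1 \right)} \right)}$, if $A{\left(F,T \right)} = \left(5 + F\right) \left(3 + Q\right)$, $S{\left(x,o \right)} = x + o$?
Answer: $\frac{51}{16} \approx 3.1875$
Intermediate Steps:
$S{\left(x,o \right)} = o + x$
$N{\left(G \right)} = \frac{1}{4} + \frac{G}{16}$ ($N{\left(G \right)} = \frac{\frac{G}{G} + \frac{G}{4}}{4} = \frac{1 + G \frac{1}{4}}{4} = \frac{1 + \frac{G}{4}}{4} = \frac{1}{4} + \frac{G}{16}$)
$Q = -20$ ($Q = \left(-5\right) 4 = -20$)
$A{\left(F,T \right)} = -85 - 17 F$ ($A{\left(F,T \right)} = \left(5 + F\right) \left(3 - 20\right) = \left(5 + F\right) \left(-17\right) = -85 - 17 F$)
$A{\left(-8,-26 \right)} N{\left(S{\left(-4,1 \right)} \right)} = \left(-85 - -136\right) \left(\frac{1}{4} + \frac{1 - 4}{16}\right) = \left(-85 + 136\right) \left(\frac{1}{4} + \frac{1}{16} \left(-3\right)\right) = 51 \left(\frac{1}{4} - \frac{3}{16}\right) = 51 \cdot \frac{1}{16} = \frac{51}{16}$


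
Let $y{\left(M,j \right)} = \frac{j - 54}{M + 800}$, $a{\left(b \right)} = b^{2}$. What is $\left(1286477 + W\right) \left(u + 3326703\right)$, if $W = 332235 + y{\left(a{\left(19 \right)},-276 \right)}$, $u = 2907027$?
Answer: $\frac{1301688920122940}{129} \approx 1.0091 \cdot 10^{13}$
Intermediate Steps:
$y{\left(M,j \right)} = \frac{-54 + j}{800 + M}$
$W = \frac{128574835}{387}$ ($W = 332235 + \frac{-54 - 276}{800 + 19^{2}} = 332235 + \frac{1}{800 + 361} \left(-330\right) = 332235 + \frac{1}{1161} \left(-330\right) = 332235 - \frac{110}{387} = \frac{128574835}{387} \approx 3.3223 \cdot 10^{5}$)
$\left(1286477 + W\right) \left(u + 3326703\right) = \left(1286477 + \frac{128574835}{387}\right) \left(2907027 + 3326703\right) = \frac{626441434}{387} \cdot 6233730 = \frac{1301688920122940}{129}$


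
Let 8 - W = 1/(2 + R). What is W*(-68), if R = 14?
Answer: -2159/4 ≈ -539.75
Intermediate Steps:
W = 127/16 (W = 8 - 1/(2 + 14) = 8 - 1/16 = 127/16 ≈ 7.9375)
W*(-68) = (127/16)*(-68) = -2159/4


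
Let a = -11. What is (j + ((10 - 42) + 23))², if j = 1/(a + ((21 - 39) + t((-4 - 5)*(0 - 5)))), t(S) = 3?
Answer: 55225/676 ≈ 81.694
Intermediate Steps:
j = -1/26 (j = 1/(-11 + ((21 - 39) + 3)) = 1/(-11 + (-18 + 3)) = 1/(-11 - 15) = 1/(-26) = -1/26 ≈ -0.038462)
(j + ((10 - 42) + 23))² = (-1/26 + ((10 - 42) + 23))² = (-1/26 + (-32 + 23))² = (-1/26 - 9)² = (-235/26)² = 55225/676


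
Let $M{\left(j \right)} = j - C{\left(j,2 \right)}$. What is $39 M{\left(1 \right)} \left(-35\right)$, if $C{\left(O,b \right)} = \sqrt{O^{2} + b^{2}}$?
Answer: $-1365 + 1365 \sqrt{5} \approx 1687.2$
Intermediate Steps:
$M{\left(j \right)} = j - \sqrt{4 + j^{2}}$ ($M{\left(j \right)} = j - \sqrt{j^{2} + 2^{2}} = j - \sqrt{j^{2} + 4} = j - \sqrt{4 + j^{2}}$)
$39 M{\left(1 \right)} \left(-35\right) = 39 \left(1 - \sqrt{4 + 1^{2}}\right) \left(-35\right) = 39 \left(1 - \sqrt{4 + 1}\right) \left(-35\right) = 39 \left(1 - \sqrt{5}\right) \left(-35\right) = \left(39 - 39 \sqrt{5}\right) \left(-35\right) = -1365 + 1365 \sqrt{5}$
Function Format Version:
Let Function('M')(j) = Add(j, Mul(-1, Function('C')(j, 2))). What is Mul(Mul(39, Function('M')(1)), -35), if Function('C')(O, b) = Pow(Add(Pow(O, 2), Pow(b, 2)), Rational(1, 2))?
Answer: Add(-1365, Mul(1365, Pow(5, Rational(1, 2)))) ≈ 1687.2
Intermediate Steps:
Function('M')(j) = Add(j, Mul(-1, Pow(Add(4, Pow(j, 2)), Rational(1, 2)))) (Function('M')(j) = Add(j, Mul(-1, Pow(Add(Pow(j, 2), Pow(2, 2)), Rational(1, 2)))) = Add(j, Mul(-1, Pow(Add(Pow(j, 2), 4), Rational(1, 2)))) = Add(j, Mul(-1, Pow(Add(4, Pow(j, 2)), Rational(1, 2)))))
Mul(Mul(39, Function('M')(1)), -35) = Mul(Mul(39, Add(1, Mul(-1, Pow(Add(4, Pow(1, 2)), Rational(1, 2))))), -35) = Mul(Mul(39, Add(1, Mul(-1, Pow(Add(4, 1), Rational(1, 2))))), -35) = Mul(Mul(39, Add(1, Mul(-1, Pow(5, Rational(1, 2))))), -35) = Mul(Add(39, Mul(-39, Pow(5, Rational(1, 2)))), -35) = Add(-1365, Mul(1365, Pow(5, Rational(1, 2))))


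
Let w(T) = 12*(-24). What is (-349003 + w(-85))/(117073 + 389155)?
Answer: -349291/506228 ≈ -0.68999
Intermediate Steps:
w(T) = -288
(-349003 + w(-85))/(117073 + 389155) = (-349003 - 288)/(117073 + 389155) = -349291/506228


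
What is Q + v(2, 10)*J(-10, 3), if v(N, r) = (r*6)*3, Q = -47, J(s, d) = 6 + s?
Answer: -767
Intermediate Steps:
v(N, r) = 18*r (v(N, r) = (6*r)*3 = 18*r)
Q + v(2, 10)*J(-10, 3) = -47 + (18*10)*(6 - 10) = -47 + 180*(-4) = -47 - 720 = -767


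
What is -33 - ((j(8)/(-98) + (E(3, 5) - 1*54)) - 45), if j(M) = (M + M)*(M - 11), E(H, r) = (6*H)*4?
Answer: -318/49 ≈ -6.4898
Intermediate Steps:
E(H, r) = 24*H
j(M) = 2*M*(-11 + M) (j(M) = (2*M)*(-11 + M) = 2*M*(-11 + M))
-33 - ((j(8)/(-98) + (E(3, 5) - 1*54)) - 45) = -33 - (((2*8*(-11 + 8))/(-98) + (24*3 - 1*54)) - 45) = -33 - (((2*8*(-3))*(-1/98) + (72 - 54)) - 45) = -33 - ((-48*(-1/98) + 18) - 45) = -33 - ((24/49 + 18) - 45) = -33 - (906/49 - 45) = -33 - 1*(-1299/49) = -33 + 1299/49 = -318/49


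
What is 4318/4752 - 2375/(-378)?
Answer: 39871/5544 ≈ 7.1917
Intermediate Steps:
4318/4752 - 2375/(-378) = 4318*(1/4752) - 2375*(-1/378) = 2159/2376 + 2375/378 = 39871/5544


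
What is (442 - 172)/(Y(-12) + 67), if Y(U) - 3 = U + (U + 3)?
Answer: 270/49 ≈ 5.5102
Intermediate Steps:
Y(U) = 6 + 2*U (Y(U) = 3 + (U + (U + 3)) = 3 + (U + (3 + U)) = 3 + (3 + 2*U) = 6 + 2*U)
(442 - 172)/(Y(-12) + 67) = (442 - 172)/((6 + 2*(-12)) + 67) = 270/((6 - 24) + 67) = 270/(-18 + 67) = 270/49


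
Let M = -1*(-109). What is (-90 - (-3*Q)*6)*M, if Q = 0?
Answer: -9810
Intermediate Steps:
M = 109
(-90 - (-3*Q)*6)*M = (-90 - (-3*0)*6)*109 = (-90 - 0*6)*109 = (-90 - 1*0)*109 = (-90 + 0)*109 = -90*109 = -9810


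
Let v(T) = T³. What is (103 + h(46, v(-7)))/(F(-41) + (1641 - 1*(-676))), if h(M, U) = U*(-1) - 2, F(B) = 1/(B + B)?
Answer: 12136/63331 ≈ 0.19163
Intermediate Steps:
F(B) = 1/(2*B)
h(M, U) = -2 - U (h(M, U) = -U - 2 = -2 - U)
(103 + h(46, v(-7)))/(F(-41) + (1641 - 1*(-676))) = (103 + (-2 - 1*(-7)³))/((½)/(-41) + (1641 - 1*(-676))) = (103 + (-2 - 1*(-343)))/((½)*(-1/41) + (1641 + 676)) = (103 + (-2 + 343))/(-1/82 + 2317) = (103 + 341)/(189993/82) = 444*(82/189993) = 12136/63331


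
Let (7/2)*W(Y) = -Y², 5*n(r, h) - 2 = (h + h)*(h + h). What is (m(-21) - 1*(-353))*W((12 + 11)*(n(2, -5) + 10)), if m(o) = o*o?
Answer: -19408561408/175 ≈ -1.1091e+8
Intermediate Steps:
n(r, h) = ⅖ + 4*h²/5 (n(r, h) = ⅖ + ((h + h)*(h + h))/5 = ⅖ + ((2*h)*(2*h))/5 = ⅖ + (4*h²)/5 = ⅖ + 4*h²/5)
m(o) = o²
W(Y) = -2*Y²/7 (W(Y) = 2*(-Y²)/7 = -2*Y²/7)
(m(-21) - 1*(-353))*W((12 + 11)*(n(2, -5) + 10)) = ((-21)² - 1*(-353))*(-2*(12 + 11)²*((⅖ + (⅘)*(-5)²) + 10)²/7) = (441 + 353)*(-2*529*((⅖ + (⅘)*25) + 10)²/7) = 794*(-2*529*((⅖ + 20) + 10)²/7) = 794*(-2*529*(102/5 + 10)²/7) = 794*(-2*(23*(152/5))²/7) = 794*(-2*(3496/5)²/7) = 794*(-2/7*12222016/25) = 794*(-24444032/175) = -19408561408/175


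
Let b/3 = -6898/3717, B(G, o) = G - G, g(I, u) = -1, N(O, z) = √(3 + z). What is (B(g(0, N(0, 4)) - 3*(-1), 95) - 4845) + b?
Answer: -6009853/1239 ≈ -4850.6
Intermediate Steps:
B(G, o) = 0
b = -6898/1239 (b = 3*(-6898/3717) = -6898/1239 ≈ -5.5674)
(B(g(0, N(0, 4)) - 3*(-1), 95) - 4845) + b = (0 - 4845) - 6898/1239 = -4845 - 6898/1239 = -6009853/1239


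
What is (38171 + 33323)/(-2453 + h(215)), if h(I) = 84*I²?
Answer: 71494/3880447 ≈ 0.018424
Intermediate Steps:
(38171 + 33323)/(-2453 + h(215)) = (38171 + 33323)/(-2453 + 84*215²) = 71494/(-2453 + 84*46225) = 71494/(-2453 + 3882900) = 71494/3880447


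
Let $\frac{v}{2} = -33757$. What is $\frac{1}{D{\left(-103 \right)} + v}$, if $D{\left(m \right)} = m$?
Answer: $- \frac{1}{67617} \approx -1.4789 \cdot 10^{-5}$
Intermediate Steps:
$v = -67514$ ($v = 2 \left(-33757\right) = -67514$)
$\frac{1}{D{\left(-103 \right)} + v} = \frac{1}{-103 - 67514} = \frac{1}{-67617} = - \frac{1}{67617}$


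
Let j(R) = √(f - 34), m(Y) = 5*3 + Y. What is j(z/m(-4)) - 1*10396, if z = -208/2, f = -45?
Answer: -10396 + I*√79 ≈ -10396.0 + 8.8882*I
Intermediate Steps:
m(Y) = 15 + Y
z = -104 (z = -208*½ = -104)
j(R) = I*√79 (j(R) = √(-45 - 34) = √(-79) = I*√79)
j(z/m(-4)) - 1*10396 = I*√79 - 1*10396 = I*√79 - 10396 = -10396 + I*√79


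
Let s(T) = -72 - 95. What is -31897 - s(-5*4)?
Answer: -31730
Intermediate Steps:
s(T) = -167
-31897 - s(-5*4) = -31897 - 1*(-167) = -31897 + 167 = -31730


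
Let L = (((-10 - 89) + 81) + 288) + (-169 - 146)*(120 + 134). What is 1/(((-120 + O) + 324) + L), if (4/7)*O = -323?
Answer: -4/320405 ≈ -1.2484e-5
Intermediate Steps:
O = -2261/4 (O = (7/4)*(-323) = -2261/4 ≈ -565.25)
L = -79740 (L = ((-99 + 81) + 288) - 315*254 = (-18 + 288) - 80010 = 270 - 80010 = -79740)
1/(((-120 + O) + 324) + L) = 1/(((-120 - 2261/4) + 324) - 79740) = 1/((-2741/4 + 324) - 79740) = 1/(-1445/4 - 79740) = 1/(-320405/4) = -4/320405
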